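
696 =696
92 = 92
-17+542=525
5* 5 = 25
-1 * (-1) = 1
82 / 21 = 3.90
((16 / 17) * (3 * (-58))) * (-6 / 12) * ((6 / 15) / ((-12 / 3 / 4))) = -2784 / 85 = -32.75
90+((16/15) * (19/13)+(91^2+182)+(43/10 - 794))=605659/78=7764.86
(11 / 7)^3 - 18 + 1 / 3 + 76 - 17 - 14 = 32119 / 1029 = 31.21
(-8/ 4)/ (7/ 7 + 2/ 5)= -10/ 7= -1.43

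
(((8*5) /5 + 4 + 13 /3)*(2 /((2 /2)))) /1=98 /3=32.67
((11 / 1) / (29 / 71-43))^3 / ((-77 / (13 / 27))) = 562994003 / 5226454388736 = 0.00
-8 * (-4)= 32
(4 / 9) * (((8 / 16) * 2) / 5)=0.09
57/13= 4.38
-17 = -17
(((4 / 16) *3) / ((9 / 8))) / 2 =1 / 3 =0.33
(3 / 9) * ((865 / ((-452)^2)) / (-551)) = -865 / 337714512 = -0.00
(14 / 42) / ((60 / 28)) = 7 / 45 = 0.16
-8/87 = -0.09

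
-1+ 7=6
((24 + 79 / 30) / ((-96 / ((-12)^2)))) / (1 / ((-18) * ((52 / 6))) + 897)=-31161 / 699655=-0.04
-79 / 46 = -1.72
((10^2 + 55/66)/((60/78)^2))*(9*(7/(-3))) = -3578.58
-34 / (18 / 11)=-187 / 9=-20.78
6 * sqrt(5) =13.42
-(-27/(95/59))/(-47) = -1593/4465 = -0.36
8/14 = 4/7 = 0.57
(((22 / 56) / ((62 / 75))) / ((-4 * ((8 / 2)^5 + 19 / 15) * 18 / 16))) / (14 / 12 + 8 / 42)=-1375 / 18116462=-0.00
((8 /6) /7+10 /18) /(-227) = -0.00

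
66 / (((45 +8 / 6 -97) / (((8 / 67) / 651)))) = -66 / 276241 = -0.00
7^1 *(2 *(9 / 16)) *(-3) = -189 / 8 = -23.62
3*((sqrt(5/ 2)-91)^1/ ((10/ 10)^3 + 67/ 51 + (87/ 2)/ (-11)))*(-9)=-393822/ 263 + 15147*sqrt(10)/ 1841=-1471.40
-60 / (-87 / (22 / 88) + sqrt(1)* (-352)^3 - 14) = 2 / 1453819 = 0.00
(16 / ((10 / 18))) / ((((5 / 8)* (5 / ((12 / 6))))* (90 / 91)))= 11648 / 625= 18.64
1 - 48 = -47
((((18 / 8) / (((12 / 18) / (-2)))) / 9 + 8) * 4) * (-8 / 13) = -232 / 13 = -17.85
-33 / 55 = -0.60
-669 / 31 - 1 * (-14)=-235 / 31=-7.58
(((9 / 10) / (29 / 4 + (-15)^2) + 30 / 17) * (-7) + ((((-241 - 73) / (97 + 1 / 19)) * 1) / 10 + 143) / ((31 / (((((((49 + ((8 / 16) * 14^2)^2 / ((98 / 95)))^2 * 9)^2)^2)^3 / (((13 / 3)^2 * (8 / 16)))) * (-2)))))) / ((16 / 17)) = -10769790417910472130364905134646893715555424780886592198906089091919689222951534032121905854172834612902943319442969077 / 179496103280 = -60000134939477958177794410000000000000000000000000000000000000000000000000000000000000000000000000000000000.00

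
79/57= 1.39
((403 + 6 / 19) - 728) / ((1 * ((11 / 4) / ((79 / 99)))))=-1949404 / 20691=-94.22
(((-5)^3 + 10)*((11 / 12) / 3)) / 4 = -1265 / 144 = -8.78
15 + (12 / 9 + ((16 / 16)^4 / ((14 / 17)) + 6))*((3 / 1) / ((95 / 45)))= 7221 / 266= 27.15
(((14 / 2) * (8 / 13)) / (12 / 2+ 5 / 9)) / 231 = 24 / 8437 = 0.00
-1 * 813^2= -660969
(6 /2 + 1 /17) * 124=6448 /17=379.29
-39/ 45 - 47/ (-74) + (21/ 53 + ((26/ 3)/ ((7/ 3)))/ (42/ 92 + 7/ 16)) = 585199207/ 135485490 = 4.32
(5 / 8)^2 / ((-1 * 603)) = -25 / 38592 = -0.00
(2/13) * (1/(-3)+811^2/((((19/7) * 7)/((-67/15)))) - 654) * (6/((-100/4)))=5733.28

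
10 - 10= 0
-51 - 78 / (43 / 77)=-8199 / 43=-190.67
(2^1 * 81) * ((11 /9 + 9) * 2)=3312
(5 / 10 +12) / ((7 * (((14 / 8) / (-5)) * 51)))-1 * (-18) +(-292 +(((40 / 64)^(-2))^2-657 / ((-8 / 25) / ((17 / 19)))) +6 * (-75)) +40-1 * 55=262204359283 / 237405000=1104.46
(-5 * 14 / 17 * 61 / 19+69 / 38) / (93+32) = -7367 / 80750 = -0.09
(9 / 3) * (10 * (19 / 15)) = 38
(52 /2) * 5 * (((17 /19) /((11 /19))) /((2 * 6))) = 16.74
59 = 59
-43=-43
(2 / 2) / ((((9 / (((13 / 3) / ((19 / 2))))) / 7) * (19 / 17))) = 3094 / 9747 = 0.32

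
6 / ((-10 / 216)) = -648 / 5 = -129.60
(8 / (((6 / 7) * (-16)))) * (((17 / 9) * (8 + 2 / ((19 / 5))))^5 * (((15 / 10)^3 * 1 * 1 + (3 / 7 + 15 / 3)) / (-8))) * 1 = 13777893348183 / 19808792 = 695544.35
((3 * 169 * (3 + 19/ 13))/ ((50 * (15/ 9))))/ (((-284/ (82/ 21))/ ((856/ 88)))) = -3.63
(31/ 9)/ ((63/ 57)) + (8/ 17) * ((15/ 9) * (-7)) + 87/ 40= -25549/ 128520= -0.20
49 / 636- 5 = -3131 / 636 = -4.92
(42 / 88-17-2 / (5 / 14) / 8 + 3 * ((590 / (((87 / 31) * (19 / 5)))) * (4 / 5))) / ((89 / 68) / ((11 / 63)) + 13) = 238126837 / 42236905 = 5.64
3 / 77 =0.04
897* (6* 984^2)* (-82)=-427314610944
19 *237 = 4503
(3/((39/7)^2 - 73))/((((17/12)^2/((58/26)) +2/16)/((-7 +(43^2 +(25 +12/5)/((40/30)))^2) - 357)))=-243860.45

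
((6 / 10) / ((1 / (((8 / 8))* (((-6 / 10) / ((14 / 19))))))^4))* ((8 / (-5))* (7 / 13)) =-31668003 / 139343750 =-0.23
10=10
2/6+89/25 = 292/75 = 3.89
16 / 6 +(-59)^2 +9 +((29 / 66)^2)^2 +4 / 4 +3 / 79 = 3493.74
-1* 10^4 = -10000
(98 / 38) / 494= 49 / 9386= 0.01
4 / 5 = 0.80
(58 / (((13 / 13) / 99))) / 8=2871 / 4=717.75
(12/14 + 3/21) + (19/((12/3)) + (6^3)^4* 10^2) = 870712934423/4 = 217678233605.75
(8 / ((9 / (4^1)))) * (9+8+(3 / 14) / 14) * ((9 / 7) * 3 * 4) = 320160 / 343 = 933.41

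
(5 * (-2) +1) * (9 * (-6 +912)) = -73386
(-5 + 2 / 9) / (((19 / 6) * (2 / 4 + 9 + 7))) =-172 / 1881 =-0.09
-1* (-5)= 5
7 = 7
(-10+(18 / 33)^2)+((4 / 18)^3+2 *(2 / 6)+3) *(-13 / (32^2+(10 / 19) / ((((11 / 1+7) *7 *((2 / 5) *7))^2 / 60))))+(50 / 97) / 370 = -288315288989168929 / 29577548684872287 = -9.75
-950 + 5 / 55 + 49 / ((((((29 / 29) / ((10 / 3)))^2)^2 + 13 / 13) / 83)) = 342033631 / 110891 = 3084.41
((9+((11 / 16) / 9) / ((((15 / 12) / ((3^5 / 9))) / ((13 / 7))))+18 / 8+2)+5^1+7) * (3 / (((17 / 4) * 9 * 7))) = 3964 / 12495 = 0.32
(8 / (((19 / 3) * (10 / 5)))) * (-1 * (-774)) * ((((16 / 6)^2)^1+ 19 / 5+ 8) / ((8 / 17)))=1866243 / 95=19644.66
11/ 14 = 0.79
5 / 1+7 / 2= 17 / 2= 8.50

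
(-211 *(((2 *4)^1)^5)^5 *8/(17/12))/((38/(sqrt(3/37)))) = -382625021908030133794504704 *sqrt(111)/11951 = -337311082587289691121458.60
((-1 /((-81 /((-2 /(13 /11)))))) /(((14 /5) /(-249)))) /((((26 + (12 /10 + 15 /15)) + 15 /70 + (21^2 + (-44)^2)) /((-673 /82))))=-15361225 /2423142189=-0.01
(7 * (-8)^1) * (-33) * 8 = 14784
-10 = -10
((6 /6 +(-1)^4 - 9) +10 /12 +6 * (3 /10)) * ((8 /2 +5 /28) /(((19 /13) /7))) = -66417 /760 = -87.39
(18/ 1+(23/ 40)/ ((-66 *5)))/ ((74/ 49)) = 314629/ 26400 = 11.92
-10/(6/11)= -55/3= -18.33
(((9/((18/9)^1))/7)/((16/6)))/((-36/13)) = -39/448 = -0.09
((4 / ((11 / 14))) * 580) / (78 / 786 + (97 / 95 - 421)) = -404213600 / 57479433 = -7.03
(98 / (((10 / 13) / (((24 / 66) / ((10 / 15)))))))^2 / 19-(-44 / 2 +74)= 11618984 / 57475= 202.16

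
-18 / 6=-3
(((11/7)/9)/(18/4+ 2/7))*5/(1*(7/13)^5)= 40842230/10134621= 4.03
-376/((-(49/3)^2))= 1.41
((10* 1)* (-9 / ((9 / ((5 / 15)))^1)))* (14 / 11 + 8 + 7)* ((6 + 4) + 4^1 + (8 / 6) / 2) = -7160 / 9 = -795.56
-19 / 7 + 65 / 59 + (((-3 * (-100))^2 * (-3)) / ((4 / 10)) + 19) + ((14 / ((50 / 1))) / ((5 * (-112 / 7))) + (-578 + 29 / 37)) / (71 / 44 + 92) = -21242720010407137 / 31471219500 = -674988.78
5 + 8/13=73/13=5.62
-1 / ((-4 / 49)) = 12.25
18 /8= 9 /4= 2.25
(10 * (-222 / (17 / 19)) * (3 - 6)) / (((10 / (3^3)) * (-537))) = -113886 / 3043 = -37.43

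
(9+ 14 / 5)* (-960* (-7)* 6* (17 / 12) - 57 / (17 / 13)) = 57247641 / 85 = 673501.66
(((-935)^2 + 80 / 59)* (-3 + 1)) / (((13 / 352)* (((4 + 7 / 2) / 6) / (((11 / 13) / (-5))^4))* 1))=-425313623147776 / 13691429375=-31064.22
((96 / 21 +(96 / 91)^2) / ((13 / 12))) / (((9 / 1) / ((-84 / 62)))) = -376576 / 476749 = -0.79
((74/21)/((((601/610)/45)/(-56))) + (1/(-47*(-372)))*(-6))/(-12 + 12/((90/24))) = 78922779005/77057816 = 1024.20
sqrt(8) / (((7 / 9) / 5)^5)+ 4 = 4+ 369056250 * sqrt(2) / 16807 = 31057.99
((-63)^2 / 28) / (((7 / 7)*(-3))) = -189 / 4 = -47.25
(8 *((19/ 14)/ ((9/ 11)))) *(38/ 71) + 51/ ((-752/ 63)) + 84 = 292068251/ 3363696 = 86.83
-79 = -79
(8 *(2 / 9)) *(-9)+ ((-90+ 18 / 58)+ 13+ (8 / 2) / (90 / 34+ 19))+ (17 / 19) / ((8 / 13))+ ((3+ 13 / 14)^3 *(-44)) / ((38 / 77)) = -5496.90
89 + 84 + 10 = 183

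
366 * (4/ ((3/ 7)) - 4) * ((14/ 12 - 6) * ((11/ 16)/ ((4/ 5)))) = -97295/ 12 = -8107.92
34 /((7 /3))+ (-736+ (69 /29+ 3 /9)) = -437698 /609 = -718.72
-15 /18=-5 /6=-0.83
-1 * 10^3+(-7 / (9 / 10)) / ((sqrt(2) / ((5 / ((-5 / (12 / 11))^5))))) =-1000+193536 * sqrt(2) / 20131375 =-999.99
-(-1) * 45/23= 45/23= 1.96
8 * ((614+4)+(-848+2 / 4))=-1836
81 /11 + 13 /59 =4922 /649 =7.58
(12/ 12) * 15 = 15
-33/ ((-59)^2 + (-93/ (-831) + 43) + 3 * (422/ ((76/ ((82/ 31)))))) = -163153/ 17641164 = -0.01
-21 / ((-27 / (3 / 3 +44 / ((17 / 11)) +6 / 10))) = 1988 / 85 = 23.39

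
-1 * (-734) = 734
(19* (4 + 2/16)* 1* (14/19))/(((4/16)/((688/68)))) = 39732/17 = 2337.18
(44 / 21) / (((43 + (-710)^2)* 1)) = 44 / 10587003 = 0.00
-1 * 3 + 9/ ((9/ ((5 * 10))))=47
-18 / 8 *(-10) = 45 / 2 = 22.50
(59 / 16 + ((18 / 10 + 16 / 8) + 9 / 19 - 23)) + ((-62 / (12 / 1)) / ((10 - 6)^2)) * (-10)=-13463 / 1140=-11.81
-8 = -8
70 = 70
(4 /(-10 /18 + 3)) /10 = 9 /55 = 0.16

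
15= 15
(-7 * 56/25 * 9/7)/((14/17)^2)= -5202/175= -29.73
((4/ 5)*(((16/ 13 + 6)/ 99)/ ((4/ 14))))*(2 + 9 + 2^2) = 1316/ 429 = 3.07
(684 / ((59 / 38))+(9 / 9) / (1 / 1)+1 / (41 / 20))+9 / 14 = 14991565 / 33866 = 442.67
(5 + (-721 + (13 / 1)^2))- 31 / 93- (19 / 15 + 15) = -2818 / 5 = -563.60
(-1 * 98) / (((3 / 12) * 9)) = -392 / 9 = -43.56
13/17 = 0.76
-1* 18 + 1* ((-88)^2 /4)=1918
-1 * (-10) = 10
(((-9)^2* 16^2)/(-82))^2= 107495424/1681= 63947.31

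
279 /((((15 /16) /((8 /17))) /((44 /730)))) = 261888 /31025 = 8.44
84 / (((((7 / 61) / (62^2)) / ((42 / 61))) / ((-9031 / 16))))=-1093527666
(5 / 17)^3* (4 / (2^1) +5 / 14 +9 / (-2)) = -1875 / 34391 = -0.05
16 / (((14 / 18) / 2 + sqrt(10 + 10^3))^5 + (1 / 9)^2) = -22669574122715383296 / 749957652619276534901663755 + 11672600974991852544 *sqrt(1010) / 749957652619276534901663755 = 0.00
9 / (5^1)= 9 / 5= 1.80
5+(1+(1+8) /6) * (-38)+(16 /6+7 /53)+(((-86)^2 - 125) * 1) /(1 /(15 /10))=3440537 /318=10819.30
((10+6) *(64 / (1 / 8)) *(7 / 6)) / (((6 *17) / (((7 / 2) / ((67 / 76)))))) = 3813376 / 10251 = 372.00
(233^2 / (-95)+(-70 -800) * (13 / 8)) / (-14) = 141.80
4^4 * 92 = 23552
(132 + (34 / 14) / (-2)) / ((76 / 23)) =39.58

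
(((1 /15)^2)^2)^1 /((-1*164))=-1 /8302500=-0.00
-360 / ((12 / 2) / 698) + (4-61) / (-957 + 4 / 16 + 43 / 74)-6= -1975801694 / 47171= -41885.94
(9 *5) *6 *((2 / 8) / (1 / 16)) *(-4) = -4320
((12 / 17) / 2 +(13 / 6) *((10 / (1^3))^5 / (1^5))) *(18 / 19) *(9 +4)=861901404 / 323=2668425.40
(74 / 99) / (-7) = -0.11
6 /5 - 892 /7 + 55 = -2493 /35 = -71.23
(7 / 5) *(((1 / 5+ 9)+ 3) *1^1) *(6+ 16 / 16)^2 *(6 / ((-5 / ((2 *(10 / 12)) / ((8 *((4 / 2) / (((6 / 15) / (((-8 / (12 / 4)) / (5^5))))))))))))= 1569225 / 32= 49038.28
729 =729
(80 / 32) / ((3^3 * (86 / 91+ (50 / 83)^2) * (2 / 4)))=0.14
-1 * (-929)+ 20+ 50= 999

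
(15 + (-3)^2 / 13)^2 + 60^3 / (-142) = -1274.88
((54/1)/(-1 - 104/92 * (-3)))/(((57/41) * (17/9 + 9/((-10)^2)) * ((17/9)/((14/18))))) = 21387240/6327893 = 3.38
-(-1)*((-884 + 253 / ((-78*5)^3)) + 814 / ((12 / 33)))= 80347585247 / 59319000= 1354.50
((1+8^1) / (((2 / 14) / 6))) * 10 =3780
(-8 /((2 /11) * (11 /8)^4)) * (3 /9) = -4.10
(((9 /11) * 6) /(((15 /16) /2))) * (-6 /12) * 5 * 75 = -21600 /11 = -1963.64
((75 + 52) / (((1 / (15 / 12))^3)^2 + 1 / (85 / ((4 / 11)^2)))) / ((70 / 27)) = 185.76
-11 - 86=-97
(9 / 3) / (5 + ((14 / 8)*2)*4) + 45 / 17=906 / 323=2.80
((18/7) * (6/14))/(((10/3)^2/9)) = 2187/2450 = 0.89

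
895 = 895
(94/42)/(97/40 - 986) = -1880/826203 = -0.00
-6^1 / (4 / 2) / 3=-1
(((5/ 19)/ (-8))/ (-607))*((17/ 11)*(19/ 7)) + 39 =14582653/ 373912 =39.00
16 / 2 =8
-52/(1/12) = -624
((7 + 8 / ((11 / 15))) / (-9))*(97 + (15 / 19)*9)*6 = -779332 / 627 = -1242.95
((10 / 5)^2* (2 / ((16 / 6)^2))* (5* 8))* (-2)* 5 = -450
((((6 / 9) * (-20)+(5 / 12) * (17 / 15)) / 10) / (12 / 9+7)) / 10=-463 / 30000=-0.02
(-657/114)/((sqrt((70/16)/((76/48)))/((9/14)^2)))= -5913 *sqrt(3990)/260680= -1.43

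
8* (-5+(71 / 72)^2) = -20879 / 648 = -32.22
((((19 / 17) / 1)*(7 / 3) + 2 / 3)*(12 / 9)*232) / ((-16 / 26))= -251836 / 153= -1645.99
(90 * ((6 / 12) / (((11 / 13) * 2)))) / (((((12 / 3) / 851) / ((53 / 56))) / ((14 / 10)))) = 5277051 / 704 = 7495.81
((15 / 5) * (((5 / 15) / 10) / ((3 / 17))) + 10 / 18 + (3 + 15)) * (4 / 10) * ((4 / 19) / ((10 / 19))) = 3442 / 1125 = 3.06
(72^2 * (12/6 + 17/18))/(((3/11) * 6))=9328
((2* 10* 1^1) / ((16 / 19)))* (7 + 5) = 285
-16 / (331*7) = -16 / 2317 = -0.01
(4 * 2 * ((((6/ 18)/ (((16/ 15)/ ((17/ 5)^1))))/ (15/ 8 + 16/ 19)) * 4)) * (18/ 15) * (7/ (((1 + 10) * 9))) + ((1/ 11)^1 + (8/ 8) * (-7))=-56924/ 9735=-5.85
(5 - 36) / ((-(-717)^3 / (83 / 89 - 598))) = 549103 / 10935187119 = 0.00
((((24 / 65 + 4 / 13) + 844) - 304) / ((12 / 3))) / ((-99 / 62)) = -544732 / 6435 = -84.65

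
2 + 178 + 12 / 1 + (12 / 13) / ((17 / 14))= 42600 / 221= 192.76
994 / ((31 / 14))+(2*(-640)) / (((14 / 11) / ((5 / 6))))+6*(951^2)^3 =2889451043784721989742 / 651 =4438480866028758816.81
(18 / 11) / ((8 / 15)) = 135 / 44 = 3.07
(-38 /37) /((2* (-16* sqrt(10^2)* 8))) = 0.00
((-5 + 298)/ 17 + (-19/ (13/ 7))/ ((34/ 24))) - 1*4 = 1329/ 221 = 6.01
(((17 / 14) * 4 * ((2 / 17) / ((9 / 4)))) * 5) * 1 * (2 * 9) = 160 / 7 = 22.86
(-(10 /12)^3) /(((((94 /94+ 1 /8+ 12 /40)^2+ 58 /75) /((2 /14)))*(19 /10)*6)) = -125000 /48331269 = -0.00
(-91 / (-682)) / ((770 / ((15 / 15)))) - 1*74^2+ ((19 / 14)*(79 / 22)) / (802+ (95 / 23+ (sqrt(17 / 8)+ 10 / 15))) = -5475.99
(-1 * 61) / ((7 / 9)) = -549 / 7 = -78.43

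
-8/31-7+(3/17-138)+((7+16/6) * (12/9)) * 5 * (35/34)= -78.74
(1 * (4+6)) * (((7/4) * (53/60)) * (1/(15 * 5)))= 0.21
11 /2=5.50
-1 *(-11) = 11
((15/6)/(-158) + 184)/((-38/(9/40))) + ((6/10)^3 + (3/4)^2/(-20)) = -1353159/1501000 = -0.90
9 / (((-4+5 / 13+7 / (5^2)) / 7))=-20475 / 1084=-18.89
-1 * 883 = -883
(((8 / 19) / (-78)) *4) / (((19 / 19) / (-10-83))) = 496 / 247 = 2.01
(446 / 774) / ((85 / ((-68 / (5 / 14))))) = -12488 / 9675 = -1.29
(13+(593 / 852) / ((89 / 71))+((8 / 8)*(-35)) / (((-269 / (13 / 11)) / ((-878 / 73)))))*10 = 13502390095 / 115347738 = 117.06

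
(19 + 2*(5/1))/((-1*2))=-29/2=-14.50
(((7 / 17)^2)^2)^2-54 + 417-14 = 2434545111710 / 6975757441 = 349.00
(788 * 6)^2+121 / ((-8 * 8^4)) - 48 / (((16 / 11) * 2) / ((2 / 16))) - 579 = 732476307335 / 32768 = 22353402.93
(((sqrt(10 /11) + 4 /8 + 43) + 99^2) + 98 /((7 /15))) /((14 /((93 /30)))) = 31 *sqrt(110) /1540 + 623379 /280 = 2226.56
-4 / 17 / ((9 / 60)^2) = -10.46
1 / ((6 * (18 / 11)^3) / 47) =62557 / 34992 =1.79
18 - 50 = -32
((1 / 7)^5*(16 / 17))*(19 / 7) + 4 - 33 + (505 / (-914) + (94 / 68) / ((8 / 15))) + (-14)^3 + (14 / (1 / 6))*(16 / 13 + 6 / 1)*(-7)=-1335112590568307 / 190115136848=-7022.65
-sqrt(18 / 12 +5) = -sqrt(26) / 2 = -2.55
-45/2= -22.50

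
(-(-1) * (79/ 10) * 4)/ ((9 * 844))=79/ 18990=0.00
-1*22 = -22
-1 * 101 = -101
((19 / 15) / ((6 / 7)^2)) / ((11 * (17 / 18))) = 931 / 5610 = 0.17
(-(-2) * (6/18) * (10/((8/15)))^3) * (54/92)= 3796875/1472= 2579.40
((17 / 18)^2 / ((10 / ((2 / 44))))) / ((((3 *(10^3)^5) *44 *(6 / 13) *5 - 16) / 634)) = 1190969 / 141134399999999992586880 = 0.00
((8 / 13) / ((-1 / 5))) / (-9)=40 / 117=0.34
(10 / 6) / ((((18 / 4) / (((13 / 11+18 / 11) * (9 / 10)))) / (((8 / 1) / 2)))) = 124 / 33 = 3.76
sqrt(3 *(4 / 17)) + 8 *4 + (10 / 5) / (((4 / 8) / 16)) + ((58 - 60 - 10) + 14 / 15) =2 *sqrt(51) / 17 + 1274 / 15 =85.77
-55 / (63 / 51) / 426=-935 / 8946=-0.10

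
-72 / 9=-8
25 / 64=0.39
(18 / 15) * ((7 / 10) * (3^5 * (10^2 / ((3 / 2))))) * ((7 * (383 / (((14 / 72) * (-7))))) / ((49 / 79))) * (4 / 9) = -941113728 / 49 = -19206402.61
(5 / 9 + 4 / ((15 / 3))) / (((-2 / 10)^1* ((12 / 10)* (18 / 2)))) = -305 / 486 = -0.63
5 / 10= 0.50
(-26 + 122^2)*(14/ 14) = 14858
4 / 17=0.24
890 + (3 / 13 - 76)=10585 / 13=814.23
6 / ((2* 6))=0.50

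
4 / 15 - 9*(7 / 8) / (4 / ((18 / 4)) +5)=-6809 / 6360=-1.07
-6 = -6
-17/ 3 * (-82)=1394/ 3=464.67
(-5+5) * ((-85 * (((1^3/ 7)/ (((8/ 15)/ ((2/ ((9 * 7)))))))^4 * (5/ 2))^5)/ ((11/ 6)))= 0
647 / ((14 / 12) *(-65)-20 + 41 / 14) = -13587 / 1951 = -6.96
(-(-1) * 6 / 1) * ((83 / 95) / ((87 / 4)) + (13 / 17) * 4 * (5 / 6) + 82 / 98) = 47173222 / 2294915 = 20.56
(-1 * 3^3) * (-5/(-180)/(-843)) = 1/1124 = 0.00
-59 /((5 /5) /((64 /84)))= -944 /21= -44.95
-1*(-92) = 92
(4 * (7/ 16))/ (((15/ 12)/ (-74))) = -518/ 5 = -103.60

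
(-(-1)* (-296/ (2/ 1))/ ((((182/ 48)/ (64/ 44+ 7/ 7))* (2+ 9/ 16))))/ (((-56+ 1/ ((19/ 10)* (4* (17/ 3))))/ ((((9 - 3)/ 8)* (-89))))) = -66166854912/ 1484083601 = -44.58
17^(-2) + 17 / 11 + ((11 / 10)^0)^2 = 2.55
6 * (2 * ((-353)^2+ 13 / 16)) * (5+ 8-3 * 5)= -5981271 / 2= -2990635.50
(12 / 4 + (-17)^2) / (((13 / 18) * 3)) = 1752 / 13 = 134.77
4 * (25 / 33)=100 / 33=3.03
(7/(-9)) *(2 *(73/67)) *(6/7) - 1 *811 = -163303/201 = -812.45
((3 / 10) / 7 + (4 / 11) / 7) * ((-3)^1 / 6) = -0.05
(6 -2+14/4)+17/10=46/5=9.20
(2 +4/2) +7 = 11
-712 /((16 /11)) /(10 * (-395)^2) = -979 /3120500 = -0.00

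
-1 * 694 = -694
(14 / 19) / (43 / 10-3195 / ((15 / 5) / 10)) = -140 / 2022683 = -0.00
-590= -590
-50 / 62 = -25 / 31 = -0.81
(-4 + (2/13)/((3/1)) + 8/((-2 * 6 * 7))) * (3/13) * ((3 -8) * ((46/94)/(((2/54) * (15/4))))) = 914112/55601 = 16.44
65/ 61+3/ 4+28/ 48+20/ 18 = 1927/ 549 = 3.51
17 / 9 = 1.89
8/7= 1.14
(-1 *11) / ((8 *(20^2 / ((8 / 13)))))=-11 / 5200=-0.00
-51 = -51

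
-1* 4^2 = -16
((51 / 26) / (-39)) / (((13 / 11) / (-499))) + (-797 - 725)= -6594355 / 4394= -1500.76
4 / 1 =4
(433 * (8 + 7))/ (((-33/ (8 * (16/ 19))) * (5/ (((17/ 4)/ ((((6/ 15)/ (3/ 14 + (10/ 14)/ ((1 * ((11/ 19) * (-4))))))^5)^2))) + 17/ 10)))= -7742064860806948902500000000/ 13153572487749438984875106359097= -0.00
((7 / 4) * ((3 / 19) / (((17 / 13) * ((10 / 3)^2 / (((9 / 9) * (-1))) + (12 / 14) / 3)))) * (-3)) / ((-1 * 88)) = -51597 / 77540672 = -0.00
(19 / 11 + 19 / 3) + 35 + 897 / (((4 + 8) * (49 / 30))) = 287263 / 3234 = 88.83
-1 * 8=-8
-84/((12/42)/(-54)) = 15876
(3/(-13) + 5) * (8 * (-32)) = -15872/13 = -1220.92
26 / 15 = 1.73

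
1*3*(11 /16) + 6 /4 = 57 /16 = 3.56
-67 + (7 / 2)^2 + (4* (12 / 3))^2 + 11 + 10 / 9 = 7681 / 36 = 213.36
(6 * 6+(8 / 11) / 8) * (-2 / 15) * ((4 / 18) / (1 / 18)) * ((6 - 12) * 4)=25408 / 55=461.96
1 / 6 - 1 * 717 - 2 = -718.83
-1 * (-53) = 53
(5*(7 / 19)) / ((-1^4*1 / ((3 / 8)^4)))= -2835 / 77824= -0.04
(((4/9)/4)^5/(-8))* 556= -139/118098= -0.00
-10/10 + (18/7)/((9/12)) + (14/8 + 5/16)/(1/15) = 3737/112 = 33.37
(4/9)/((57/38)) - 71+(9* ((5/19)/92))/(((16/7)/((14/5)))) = -26683549/377568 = -70.67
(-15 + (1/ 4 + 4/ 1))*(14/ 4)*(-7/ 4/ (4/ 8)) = 2107/ 16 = 131.69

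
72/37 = 1.95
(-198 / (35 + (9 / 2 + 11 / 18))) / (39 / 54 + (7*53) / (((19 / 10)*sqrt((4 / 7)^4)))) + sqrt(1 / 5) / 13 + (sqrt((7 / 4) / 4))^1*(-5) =-5*sqrt(7) / 4- 128304 / 15561817 + sqrt(5) / 65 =-3.28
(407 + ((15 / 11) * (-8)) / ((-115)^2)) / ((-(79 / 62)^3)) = -2822194616248 / 14344969705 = -196.74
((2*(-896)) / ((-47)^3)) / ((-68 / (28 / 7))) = -1792 / 1764991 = -0.00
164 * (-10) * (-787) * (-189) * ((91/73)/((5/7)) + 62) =-1135143508968/73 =-15549911081.75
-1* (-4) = 4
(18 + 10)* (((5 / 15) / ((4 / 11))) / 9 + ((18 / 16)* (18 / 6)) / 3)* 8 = 274.81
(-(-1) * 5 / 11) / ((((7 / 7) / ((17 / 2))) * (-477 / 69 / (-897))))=584545 / 1166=501.33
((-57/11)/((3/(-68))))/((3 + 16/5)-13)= -190/11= -17.27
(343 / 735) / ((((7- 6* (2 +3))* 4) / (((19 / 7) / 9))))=-19 / 12420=-0.00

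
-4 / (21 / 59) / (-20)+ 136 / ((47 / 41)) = 119.20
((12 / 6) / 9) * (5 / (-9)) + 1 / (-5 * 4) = -281 / 1620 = -0.17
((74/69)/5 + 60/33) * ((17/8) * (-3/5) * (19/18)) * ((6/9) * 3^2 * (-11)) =1245811/6900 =180.55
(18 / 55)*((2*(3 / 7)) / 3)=36 / 385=0.09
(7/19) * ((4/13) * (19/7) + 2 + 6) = 804/247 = 3.26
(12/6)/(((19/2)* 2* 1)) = 2/19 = 0.11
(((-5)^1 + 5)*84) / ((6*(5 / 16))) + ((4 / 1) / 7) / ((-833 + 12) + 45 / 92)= -368 / 528409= -0.00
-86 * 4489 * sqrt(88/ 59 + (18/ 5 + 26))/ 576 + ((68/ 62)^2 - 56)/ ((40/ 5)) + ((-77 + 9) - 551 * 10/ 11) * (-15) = 180273325/ 21142 - 193027 * sqrt(676435)/ 42480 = 4789.58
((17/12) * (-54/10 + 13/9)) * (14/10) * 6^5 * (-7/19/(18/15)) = 1779288/95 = 18729.35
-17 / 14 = -1.21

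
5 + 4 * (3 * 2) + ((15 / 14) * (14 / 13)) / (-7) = 2624 / 91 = 28.84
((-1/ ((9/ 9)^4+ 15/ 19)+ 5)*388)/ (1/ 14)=410116/ 17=24124.47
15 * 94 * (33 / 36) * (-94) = -121495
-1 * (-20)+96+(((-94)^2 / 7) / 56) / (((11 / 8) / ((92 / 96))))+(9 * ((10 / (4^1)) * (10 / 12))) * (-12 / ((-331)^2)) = 46666889861 / 354320274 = 131.71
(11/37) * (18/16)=99/296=0.33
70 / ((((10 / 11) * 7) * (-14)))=-11 / 14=-0.79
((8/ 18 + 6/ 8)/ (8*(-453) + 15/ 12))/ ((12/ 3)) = -1/ 12132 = -0.00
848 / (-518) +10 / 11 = -0.73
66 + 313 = 379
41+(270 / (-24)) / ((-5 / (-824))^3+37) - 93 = -1082726368996 / 20700620413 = -52.30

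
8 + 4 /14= 58 /7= 8.29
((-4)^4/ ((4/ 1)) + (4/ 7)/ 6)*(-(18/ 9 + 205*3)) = -830482/ 21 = -39546.76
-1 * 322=-322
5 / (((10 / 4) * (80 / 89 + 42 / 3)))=89 / 663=0.13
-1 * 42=-42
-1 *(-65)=65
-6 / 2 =-3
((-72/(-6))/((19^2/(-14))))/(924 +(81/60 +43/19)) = -3360/6697367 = -0.00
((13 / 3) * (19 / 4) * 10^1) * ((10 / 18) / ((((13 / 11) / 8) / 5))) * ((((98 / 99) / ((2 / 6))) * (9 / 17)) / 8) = 116375 / 153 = 760.62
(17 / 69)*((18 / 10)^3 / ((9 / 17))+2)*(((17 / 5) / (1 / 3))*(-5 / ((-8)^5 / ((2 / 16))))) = 470203 / 753664000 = 0.00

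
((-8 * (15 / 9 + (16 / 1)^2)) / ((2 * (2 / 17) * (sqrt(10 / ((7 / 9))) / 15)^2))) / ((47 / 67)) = -30815645 / 141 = -218550.67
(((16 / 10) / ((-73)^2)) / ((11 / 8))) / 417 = 64 / 122220615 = 0.00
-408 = -408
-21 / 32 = -0.66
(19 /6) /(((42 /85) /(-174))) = -46835 /42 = -1115.12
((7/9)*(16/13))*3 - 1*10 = -278/39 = -7.13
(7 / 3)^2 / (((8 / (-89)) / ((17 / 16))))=-74137 / 1152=-64.36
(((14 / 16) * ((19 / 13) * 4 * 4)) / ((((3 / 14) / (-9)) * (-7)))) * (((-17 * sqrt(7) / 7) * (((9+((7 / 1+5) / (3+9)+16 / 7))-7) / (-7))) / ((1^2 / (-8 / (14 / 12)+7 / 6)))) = -3389.56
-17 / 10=-1.70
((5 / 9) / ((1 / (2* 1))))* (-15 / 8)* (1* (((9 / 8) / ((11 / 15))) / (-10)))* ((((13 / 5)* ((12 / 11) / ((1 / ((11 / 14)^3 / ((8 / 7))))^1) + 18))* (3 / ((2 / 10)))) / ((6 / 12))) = 127018125 / 275968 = 460.26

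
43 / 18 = 2.39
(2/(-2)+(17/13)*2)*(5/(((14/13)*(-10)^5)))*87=-261/40000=-0.01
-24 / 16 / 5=-3 / 10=-0.30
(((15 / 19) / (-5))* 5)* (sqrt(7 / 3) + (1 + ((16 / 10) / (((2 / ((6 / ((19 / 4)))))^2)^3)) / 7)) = -5* sqrt(21) / 19 - 5011481121 / 6257102173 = -2.01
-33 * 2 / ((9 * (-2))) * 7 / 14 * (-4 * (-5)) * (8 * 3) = 880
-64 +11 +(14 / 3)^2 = -281 / 9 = -31.22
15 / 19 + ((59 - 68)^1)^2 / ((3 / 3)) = 1554 / 19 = 81.79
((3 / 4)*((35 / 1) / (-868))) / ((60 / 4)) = -1 / 496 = -0.00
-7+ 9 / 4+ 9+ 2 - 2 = 17 / 4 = 4.25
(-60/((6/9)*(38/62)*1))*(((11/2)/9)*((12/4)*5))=-25575/19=-1346.05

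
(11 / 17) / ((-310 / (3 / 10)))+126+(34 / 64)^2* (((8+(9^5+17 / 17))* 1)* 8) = 112540124847 / 843200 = 133467.89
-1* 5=-5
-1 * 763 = -763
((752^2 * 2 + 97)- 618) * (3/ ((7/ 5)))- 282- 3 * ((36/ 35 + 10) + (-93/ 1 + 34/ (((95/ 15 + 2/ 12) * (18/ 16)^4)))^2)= 2398000.24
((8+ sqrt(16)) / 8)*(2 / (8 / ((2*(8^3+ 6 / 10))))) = 7689 / 20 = 384.45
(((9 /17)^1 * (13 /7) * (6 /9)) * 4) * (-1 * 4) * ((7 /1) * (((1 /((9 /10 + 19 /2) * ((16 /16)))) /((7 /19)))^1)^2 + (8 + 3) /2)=-62.68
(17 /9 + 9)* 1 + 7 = 161 /9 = 17.89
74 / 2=37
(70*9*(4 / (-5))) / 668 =-126 / 167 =-0.75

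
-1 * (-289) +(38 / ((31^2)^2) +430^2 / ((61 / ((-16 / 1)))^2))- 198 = 44027026933129 / 3436421641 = 12811.88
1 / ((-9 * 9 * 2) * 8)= -1 / 1296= -0.00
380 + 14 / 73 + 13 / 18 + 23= 530743 / 1314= 403.91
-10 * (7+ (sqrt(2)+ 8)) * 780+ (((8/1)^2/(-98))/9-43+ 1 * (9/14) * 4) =-51614861/441-7800 * sqrt(2) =-128071.37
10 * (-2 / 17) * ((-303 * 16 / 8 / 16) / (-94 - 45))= -1515 / 4726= -0.32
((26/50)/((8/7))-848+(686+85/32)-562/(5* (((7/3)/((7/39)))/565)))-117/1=-53674043/10400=-5160.97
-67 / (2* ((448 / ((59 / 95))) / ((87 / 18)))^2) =-196143907 / 130417459200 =-0.00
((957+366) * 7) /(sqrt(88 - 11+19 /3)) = 9261 * sqrt(30) /50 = 1014.49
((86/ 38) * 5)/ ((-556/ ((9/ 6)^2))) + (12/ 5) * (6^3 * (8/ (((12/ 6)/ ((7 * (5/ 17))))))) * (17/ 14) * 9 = 1971494001/ 42256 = 46655.95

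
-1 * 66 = -66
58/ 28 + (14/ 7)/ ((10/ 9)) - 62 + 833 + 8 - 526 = 17981/ 70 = 256.87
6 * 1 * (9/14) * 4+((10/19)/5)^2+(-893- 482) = -3435609/2527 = -1359.56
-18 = -18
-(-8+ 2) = 6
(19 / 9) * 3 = 19 / 3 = 6.33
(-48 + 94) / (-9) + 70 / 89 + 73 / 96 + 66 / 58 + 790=585425623 / 743328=787.57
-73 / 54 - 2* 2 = -289 / 54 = -5.35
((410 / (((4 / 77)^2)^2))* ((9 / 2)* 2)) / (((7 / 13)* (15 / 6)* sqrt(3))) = 8029958937* sqrt(3) / 64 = 217317138.46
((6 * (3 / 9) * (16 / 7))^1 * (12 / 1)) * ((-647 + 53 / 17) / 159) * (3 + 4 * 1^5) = -1401088 / 901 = -1555.04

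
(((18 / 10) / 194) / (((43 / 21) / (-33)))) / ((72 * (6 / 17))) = -0.01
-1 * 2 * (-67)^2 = -8978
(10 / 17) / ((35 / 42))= 12 / 17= 0.71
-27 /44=-0.61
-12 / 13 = -0.92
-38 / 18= -19 / 9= -2.11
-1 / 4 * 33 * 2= -33 / 2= -16.50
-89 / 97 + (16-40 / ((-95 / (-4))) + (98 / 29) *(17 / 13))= 12379699 / 694811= 17.82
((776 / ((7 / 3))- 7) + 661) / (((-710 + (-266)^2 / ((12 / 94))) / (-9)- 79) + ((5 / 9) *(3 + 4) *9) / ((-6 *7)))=-372924 / 23279081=-0.02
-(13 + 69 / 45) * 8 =-1744 / 15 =-116.27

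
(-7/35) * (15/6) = -1/2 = -0.50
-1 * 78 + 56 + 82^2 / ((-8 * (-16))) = 977 / 32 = 30.53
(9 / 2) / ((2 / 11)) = 99 / 4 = 24.75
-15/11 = -1.36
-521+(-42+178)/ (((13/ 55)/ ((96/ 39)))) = 151311/ 169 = 895.33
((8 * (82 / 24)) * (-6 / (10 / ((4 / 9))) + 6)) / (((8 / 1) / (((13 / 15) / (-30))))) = -22919 / 40500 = -0.57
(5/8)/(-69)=-5/552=-0.01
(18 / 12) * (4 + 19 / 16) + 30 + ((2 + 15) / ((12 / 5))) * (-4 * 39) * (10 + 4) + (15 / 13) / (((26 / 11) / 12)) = -83425759 / 5408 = -15426.36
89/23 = 3.87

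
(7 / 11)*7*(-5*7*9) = -15435 / 11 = -1403.18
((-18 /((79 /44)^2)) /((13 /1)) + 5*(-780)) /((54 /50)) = -3611.51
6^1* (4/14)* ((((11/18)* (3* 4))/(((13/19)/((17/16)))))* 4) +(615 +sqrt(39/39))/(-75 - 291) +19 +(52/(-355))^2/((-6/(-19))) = 66789405171/699564775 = 95.47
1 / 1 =1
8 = 8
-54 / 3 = -18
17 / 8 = 2.12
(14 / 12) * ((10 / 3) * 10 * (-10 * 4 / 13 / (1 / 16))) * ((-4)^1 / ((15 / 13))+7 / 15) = 224000 / 39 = 5743.59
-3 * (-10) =30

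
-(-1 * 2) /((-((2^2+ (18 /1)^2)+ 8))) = -1 /168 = -0.01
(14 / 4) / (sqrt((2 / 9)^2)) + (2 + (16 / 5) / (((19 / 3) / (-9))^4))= 80276179 / 2606420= 30.80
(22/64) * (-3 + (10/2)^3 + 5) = 43.66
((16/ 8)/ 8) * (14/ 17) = 7/ 34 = 0.21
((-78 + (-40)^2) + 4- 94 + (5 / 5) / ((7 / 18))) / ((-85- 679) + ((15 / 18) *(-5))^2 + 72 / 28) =-361512 / 187505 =-1.93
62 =62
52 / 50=26 / 25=1.04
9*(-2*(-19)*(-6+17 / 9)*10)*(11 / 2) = -77330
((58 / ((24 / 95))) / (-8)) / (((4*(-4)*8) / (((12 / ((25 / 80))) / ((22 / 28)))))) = 3857 / 352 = 10.96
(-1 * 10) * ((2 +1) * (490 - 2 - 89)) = -11970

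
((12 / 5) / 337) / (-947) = -12 / 1595695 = -0.00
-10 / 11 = -0.91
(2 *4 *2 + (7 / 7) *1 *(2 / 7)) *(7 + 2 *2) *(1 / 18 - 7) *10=-261250 / 21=-12440.48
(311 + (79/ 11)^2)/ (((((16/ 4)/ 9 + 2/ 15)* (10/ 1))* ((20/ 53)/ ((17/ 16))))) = 11117439/ 62920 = 176.69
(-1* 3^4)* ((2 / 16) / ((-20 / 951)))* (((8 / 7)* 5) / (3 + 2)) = 77031 / 140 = 550.22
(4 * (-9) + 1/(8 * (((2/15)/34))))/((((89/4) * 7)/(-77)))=363/178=2.04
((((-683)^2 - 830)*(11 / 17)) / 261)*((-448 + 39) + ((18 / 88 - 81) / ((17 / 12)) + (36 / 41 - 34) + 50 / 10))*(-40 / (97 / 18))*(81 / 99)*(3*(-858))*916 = -272269904764225380480 / 33331237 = -8168610866864.18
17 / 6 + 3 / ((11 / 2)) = 223 / 66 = 3.38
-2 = -2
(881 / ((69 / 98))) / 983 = 86338 / 67827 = 1.27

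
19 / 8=2.38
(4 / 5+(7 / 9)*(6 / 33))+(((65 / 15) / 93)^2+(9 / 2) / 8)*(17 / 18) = 1818325247 / 1233001440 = 1.47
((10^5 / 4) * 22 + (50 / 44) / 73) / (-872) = -883300025 / 1400432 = -630.73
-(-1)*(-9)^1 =-9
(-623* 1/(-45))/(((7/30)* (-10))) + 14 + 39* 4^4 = 149881/15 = 9992.07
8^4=4096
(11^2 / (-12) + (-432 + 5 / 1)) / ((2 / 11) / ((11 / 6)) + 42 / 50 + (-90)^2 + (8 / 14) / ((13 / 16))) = -1443817375 / 26762155572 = -0.05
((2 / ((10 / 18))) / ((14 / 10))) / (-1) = -2.57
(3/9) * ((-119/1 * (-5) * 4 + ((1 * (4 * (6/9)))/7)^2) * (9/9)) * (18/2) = 1049644/147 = 7140.44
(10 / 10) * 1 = 1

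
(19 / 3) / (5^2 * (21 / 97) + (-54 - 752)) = -1843 / 232971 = -0.01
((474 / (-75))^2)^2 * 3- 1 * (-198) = 1946947638 / 390625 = 4984.19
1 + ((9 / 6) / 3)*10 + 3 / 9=19 / 3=6.33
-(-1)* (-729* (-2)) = 1458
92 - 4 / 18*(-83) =994 / 9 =110.44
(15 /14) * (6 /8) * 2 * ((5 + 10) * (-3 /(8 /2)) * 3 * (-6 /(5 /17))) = 61965 /56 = 1106.52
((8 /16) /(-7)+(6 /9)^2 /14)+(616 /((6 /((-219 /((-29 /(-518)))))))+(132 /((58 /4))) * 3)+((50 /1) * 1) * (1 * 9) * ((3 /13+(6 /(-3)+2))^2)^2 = -41909880214165 /104361894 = -401582.21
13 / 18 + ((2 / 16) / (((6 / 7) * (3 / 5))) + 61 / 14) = 5365 / 1008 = 5.32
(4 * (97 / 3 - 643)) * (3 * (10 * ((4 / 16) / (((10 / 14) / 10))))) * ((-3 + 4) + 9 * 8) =-18723040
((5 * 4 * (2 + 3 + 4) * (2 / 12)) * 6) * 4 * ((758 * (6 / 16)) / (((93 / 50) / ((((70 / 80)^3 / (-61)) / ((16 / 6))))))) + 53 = -387425699 / 968192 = -400.15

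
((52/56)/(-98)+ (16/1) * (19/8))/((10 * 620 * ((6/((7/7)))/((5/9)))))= 52123/91869120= 0.00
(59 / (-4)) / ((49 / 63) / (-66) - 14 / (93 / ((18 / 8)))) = 543213 / 12908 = 42.08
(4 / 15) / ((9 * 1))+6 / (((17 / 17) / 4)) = 3244 / 135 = 24.03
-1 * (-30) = 30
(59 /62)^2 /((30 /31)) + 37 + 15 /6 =150421 /3720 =40.44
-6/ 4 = -3/ 2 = -1.50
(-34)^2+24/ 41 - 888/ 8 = 42869/ 41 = 1045.59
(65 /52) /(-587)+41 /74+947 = 82319521 /86876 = 947.55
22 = 22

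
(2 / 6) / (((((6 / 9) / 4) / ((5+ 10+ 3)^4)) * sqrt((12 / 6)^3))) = 52488 * sqrt(2) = 74229.24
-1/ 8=-0.12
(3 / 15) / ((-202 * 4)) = -1 / 4040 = -0.00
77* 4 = 308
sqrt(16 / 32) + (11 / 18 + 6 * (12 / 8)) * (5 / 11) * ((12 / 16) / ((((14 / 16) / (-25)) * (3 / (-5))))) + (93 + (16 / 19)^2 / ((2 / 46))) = sqrt(2) / 2 + 66379598 / 250173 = 266.04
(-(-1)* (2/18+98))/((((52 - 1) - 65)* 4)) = -883/504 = -1.75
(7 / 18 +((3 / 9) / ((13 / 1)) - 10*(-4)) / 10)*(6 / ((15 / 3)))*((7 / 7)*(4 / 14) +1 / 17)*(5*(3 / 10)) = 15047 / 5525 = 2.72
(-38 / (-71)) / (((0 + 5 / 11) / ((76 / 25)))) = 31768 / 8875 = 3.58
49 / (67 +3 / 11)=0.73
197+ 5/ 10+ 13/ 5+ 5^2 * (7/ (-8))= 7129/ 40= 178.22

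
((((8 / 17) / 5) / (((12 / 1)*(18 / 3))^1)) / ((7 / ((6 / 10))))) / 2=1 / 17850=0.00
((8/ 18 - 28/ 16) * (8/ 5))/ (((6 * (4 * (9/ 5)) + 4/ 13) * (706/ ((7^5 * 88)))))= -32274242/ 320877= -100.58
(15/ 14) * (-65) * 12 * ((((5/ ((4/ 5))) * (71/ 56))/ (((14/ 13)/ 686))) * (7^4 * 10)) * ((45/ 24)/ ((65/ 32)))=-186985378125/ 2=-93492689062.50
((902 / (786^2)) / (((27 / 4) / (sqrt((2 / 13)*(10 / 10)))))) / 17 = 902*sqrt(26) / 921597183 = 0.00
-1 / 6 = -0.17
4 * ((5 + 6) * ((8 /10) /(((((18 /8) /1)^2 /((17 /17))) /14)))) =39424 /405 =97.34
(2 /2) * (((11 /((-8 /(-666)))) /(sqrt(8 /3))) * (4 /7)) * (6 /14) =10989 * sqrt(6) /196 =137.33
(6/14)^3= 27/343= 0.08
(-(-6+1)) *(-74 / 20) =-37 / 2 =-18.50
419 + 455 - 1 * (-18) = 892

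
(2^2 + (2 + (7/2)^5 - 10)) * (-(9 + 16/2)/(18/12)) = -283543/48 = -5907.15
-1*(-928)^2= -861184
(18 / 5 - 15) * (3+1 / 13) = -456 / 13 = -35.08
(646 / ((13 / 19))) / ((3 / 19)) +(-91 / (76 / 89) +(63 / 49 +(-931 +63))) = 5006.36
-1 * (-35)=35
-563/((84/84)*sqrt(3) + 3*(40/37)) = -833240/3431 + 770747*sqrt(3)/10293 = -113.16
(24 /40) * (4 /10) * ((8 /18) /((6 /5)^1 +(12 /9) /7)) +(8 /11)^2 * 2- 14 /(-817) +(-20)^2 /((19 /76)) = 57774044546 /36082805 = 1601.15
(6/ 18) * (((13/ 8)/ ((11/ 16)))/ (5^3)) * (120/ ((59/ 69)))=14352/ 16225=0.88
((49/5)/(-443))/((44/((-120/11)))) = 294/53603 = 0.01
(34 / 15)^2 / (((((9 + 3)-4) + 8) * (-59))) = -289 / 53100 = -0.01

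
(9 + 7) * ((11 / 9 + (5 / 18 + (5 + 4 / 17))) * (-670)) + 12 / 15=-6137132 / 85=-72201.55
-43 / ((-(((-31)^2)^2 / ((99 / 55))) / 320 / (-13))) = -321984 / 923521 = -0.35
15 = 15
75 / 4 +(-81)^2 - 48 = 26127 / 4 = 6531.75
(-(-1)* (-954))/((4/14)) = -3339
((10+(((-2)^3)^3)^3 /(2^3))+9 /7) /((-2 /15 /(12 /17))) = 10569638970 /119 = 88820495.55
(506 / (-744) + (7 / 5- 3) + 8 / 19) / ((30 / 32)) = -262796 / 132525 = -1.98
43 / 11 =3.91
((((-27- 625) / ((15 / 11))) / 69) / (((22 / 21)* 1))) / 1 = -6.61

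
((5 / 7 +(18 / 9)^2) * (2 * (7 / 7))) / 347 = 66 / 2429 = 0.03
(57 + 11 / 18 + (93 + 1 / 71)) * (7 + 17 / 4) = 962495 / 568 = 1694.53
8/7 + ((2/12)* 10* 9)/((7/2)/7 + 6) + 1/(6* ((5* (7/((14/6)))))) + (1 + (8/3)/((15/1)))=37997/8190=4.64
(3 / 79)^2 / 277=9 / 1728757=0.00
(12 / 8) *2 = 3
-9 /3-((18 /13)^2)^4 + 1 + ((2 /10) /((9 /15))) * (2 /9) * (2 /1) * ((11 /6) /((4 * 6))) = -12288209163565 /792890260812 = -15.50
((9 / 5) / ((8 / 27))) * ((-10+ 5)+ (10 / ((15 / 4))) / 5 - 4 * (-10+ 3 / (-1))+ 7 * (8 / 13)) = 818829 / 2600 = 314.93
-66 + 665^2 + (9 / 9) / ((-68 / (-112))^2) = 127784735 / 289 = 442161.71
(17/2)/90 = 17/180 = 0.09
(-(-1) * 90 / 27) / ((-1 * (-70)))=1 / 21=0.05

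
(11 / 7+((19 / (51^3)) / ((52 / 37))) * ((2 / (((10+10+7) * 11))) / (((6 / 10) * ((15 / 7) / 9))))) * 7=11267675689 / 1024331022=11.00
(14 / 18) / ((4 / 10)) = 35 / 18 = 1.94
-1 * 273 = -273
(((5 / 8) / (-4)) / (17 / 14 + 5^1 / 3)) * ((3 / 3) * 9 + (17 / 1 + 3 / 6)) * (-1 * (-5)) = -7.19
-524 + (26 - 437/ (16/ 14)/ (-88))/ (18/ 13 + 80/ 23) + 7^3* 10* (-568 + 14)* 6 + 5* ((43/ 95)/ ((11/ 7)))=-20159176330647/ 1768064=-11401836.32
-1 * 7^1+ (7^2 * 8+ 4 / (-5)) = 1921 / 5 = 384.20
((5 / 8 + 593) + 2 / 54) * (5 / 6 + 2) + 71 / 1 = 2271943 / 1296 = 1753.04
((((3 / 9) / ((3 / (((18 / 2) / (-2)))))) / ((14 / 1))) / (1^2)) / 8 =-1 / 224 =-0.00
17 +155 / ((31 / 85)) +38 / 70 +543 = 34494 / 35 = 985.54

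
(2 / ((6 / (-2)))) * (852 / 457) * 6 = -7.46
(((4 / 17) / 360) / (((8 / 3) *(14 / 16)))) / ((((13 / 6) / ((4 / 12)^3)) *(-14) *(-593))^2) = 1 / 842064592553730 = 0.00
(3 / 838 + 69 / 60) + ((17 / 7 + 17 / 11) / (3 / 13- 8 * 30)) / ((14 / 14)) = 762277121 / 670425140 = 1.14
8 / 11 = 0.73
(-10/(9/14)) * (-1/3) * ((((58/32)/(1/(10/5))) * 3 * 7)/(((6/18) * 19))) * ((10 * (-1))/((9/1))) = -35525/513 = -69.25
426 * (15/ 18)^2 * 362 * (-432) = -46263600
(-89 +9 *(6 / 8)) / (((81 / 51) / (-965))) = 5397245 / 108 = 49974.49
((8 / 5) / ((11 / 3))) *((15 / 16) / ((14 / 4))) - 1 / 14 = 1 / 22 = 0.05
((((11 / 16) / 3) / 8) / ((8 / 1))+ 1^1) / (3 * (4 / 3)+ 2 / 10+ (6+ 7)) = 15415 / 264192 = 0.06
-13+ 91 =78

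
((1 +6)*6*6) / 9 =28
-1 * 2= -2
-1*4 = -4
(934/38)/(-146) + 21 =20.83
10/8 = 5/4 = 1.25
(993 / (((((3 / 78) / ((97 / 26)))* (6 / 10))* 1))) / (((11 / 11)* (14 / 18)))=1444815 / 7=206402.14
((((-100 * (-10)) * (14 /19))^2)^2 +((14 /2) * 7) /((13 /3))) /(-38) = -499408000019157187 /64378574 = -7757363498.28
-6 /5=-1.20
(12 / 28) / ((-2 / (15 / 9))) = -5 / 14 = -0.36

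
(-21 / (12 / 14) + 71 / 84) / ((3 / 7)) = -1987 / 36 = -55.19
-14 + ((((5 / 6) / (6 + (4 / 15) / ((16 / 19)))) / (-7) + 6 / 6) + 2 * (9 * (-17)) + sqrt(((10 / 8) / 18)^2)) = -60924439 / 191016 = -318.95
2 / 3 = 0.67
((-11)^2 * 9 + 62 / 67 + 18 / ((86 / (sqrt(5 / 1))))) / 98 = 9 * sqrt(5) / 4214 + 73025 / 6566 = 11.13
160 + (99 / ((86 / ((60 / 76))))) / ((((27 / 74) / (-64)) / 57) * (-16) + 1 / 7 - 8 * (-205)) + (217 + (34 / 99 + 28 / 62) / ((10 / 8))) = 377.64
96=96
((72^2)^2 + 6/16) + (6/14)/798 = 200156482285/7448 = 26873856.38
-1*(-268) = 268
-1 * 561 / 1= -561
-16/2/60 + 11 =163/15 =10.87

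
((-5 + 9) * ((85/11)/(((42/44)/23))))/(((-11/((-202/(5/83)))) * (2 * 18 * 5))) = 13111012/10395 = 1261.28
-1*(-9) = 9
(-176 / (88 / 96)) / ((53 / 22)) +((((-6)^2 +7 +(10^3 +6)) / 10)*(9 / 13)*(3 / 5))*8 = 4631676 / 17225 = 268.89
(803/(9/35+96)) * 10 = 281050/3369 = 83.42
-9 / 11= -0.82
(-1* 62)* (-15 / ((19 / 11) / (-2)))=-20460 / 19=-1076.84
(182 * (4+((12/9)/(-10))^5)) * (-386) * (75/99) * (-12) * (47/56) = 716374677928/334125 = 2144031.96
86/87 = 0.99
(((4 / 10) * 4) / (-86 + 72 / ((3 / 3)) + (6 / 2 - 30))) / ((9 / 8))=-0.03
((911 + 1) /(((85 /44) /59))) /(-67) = -2367552 /5695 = -415.72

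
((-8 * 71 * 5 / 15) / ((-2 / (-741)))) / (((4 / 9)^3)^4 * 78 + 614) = -3301977854178198 / 28902174003697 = -114.25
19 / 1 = 19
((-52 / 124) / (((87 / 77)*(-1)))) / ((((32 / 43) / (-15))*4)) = -215215 / 115072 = -1.87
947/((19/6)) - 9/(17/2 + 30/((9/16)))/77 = 162316668/542773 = 299.05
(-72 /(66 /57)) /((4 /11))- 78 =-249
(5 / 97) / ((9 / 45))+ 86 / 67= 10017 / 6499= 1.54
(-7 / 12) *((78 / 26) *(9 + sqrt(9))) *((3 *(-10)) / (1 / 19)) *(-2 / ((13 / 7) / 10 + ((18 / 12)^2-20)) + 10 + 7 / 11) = 128680.27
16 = 16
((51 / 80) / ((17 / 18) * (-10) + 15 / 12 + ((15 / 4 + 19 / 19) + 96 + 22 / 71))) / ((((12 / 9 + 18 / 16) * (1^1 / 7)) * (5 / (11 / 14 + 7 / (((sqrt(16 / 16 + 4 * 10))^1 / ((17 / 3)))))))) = 1075437 / 350111900 + 27146637 * sqrt(41) / 7177293950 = 0.03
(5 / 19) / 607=5 / 11533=0.00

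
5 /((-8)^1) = -5 /8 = -0.62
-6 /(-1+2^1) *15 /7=-90 /7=-12.86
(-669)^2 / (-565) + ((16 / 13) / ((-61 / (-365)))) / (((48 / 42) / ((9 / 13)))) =-4587921999 / 5824585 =-787.68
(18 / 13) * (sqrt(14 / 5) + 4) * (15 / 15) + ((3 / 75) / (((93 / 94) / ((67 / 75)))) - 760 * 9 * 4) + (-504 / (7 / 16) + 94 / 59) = -3812396598184 / 133745625 + 18 * sqrt(70) / 65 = -28502.52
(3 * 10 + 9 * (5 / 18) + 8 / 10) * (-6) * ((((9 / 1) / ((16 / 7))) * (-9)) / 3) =188811 / 80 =2360.14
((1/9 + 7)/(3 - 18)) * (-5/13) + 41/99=2303/3861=0.60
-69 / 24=-23 / 8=-2.88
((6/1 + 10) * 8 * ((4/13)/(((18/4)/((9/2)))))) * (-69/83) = -35328/1079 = -32.74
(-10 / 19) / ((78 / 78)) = -10 / 19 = -0.53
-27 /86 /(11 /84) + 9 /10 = -7083 /4730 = -1.50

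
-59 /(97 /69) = -4071 /97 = -41.97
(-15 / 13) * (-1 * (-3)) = -3.46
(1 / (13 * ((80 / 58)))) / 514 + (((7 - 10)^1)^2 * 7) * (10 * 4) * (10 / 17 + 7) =86887382893 / 4543760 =19122.35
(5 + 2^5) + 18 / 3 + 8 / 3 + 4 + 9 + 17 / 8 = 1459 / 24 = 60.79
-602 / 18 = -301 / 9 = -33.44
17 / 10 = 1.70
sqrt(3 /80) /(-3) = -sqrt(15) /60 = -0.06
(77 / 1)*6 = 462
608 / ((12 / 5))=760 / 3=253.33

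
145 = 145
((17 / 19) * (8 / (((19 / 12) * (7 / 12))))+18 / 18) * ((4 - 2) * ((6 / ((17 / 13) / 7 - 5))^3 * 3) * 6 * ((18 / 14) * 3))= -2353.57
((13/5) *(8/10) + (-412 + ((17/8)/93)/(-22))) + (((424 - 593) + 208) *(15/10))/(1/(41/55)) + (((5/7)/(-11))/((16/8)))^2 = -80793091111/220558800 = -366.31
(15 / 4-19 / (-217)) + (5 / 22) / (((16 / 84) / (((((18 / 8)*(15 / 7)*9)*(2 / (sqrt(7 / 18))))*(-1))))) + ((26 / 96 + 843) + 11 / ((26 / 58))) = 118027957 / 135408-54675*sqrt(14) / 1232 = 705.60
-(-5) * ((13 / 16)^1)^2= 845 / 256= 3.30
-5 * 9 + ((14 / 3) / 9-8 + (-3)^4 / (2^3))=-9149 / 216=-42.36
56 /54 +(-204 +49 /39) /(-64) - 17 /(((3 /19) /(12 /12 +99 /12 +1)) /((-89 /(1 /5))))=11032043179 /22464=491098.79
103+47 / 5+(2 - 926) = -4058 / 5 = -811.60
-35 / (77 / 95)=-475 / 11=-43.18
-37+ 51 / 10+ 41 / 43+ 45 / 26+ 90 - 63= -6193 / 2795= -2.22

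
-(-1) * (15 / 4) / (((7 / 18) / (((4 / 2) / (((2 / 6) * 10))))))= 81 / 14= 5.79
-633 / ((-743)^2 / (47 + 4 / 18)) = -0.05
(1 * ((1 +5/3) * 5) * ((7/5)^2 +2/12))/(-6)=-638/135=-4.73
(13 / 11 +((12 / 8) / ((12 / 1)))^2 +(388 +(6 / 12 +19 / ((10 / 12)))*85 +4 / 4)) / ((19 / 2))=1668971 / 6688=249.55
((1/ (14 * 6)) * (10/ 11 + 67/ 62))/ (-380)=-1357/ 21769440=-0.00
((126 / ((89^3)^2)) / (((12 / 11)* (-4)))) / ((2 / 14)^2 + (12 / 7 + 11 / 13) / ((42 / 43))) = -441441 / 20072080379332868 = -0.00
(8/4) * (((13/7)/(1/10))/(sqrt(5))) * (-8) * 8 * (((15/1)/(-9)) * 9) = 49920 * sqrt(5)/7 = 15946.36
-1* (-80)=80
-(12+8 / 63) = -764 / 63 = -12.13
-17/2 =-8.50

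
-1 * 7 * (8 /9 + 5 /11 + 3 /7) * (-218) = 267704 /99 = 2704.08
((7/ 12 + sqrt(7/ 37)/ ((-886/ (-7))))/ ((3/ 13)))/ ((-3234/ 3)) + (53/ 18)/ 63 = 2215/ 49896 -13*sqrt(259)/ 15145284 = 0.04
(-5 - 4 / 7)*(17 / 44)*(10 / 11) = -3315 / 1694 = -1.96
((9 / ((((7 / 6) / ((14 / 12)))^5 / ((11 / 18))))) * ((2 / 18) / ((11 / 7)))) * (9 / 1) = 7 / 2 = 3.50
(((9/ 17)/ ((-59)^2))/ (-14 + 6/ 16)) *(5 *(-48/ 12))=1440/ 6450293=0.00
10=10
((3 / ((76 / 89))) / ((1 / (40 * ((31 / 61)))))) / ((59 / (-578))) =-47841060 / 68381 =-699.63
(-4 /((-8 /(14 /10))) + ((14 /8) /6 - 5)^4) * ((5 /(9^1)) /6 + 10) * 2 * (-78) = -1156835995757 /1492992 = -774844.07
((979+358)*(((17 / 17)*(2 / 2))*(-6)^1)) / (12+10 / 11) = -44121 / 71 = -621.42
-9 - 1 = -10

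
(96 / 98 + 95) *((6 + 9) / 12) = 23515 / 196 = 119.97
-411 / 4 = -102.75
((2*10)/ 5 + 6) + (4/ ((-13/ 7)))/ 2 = 116/ 13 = 8.92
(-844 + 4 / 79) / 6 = -11112 / 79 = -140.66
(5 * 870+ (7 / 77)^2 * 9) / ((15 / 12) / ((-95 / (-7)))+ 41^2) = 40003284 / 15459323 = 2.59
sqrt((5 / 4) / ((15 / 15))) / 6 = sqrt(5) / 12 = 0.19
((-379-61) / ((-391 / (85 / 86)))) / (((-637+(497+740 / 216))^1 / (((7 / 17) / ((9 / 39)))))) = -72072 / 4959835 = -0.01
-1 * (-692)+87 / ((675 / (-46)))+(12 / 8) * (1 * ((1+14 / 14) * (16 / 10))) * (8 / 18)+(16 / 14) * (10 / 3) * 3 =1101922 / 1575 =699.63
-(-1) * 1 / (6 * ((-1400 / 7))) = -1 / 1200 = -0.00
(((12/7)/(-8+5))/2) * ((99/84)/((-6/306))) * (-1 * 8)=-6732/49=-137.39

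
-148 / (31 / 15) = -2220 / 31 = -71.61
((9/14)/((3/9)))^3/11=19683/30184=0.65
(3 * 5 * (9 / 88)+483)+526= 88927 / 88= 1010.53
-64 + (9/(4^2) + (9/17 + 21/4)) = -15683/272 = -57.66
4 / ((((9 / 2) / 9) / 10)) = 80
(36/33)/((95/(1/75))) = 4/26125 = 0.00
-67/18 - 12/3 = -139/18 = -7.72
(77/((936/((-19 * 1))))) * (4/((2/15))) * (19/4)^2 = -2640715/2496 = -1057.98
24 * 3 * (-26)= -1872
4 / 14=0.29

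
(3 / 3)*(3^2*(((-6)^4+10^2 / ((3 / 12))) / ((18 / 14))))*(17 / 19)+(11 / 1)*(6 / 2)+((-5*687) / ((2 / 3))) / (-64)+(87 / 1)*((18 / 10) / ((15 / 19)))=664798363 / 60800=10934.18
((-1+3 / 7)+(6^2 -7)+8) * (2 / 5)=102 / 7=14.57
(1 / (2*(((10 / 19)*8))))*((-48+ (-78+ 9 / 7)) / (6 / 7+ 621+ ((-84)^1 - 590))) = 0.28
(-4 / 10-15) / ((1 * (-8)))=77 / 40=1.92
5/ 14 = 0.36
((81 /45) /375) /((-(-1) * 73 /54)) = 162 /45625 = 0.00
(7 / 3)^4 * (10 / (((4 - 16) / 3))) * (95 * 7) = -7983325 / 162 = -49279.78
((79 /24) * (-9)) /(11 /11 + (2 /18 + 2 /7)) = -14931 /704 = -21.21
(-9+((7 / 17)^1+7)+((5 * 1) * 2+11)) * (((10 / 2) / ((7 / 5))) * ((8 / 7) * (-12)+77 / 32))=-614625 / 784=-783.96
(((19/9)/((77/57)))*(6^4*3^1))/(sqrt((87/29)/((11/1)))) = 155952*sqrt(33)/77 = 11634.75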